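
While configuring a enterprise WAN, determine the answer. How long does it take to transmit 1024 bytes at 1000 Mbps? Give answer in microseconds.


Given: packet = 1024 bytes, bandwidth = 1000 Mbps
Packet in bits = 1024 * 8 = 8192 bits
Bandwidth = 1000 * 10^6 = 1000000000 bps
Time = 8192 / 1000000000 seconds
Time in us = 8192 * 10^6 / 1000000000 = 8.192

8.192


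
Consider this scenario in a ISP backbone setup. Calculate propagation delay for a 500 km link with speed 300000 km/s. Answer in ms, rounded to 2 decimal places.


Given: distance = 500 km, speed = 300000 km/s
Delay = distance / speed = 500 / 300000 seconds
Delay in ms = 500 * 1000 / 300000
Delay = 1.6667 ms
Rounded to 2 dp = 1.67 ms

1.67


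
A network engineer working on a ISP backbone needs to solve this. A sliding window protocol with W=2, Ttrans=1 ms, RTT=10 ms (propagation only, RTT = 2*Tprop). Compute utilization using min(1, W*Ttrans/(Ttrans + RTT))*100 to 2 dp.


Given: W = 2, Ttrans = 1 ms, RTT = 10 ms (= 2 * Tprop, Tprop = 5 ms)
Cycle time = Ttrans + RTT = 1 + 10 = 11 ms (first packet sent until its ACK returns)
W * Ttrans = 2 * 1 = 2 ms of sending per cycle
W * Ttrans / (Ttrans + RTT) = 2 / 11 = 0.181818
U = min(1, 0.181818) = 0.181818
U% = 18.18%

18.18


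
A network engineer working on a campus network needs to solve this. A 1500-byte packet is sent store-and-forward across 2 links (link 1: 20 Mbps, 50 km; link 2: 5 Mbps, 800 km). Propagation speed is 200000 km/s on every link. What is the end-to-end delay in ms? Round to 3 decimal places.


Packet = 1500 bytes = 12000 bits. Store-and-forward: sum (t_trans + t_prop) per link.
Link 1: t_trans = 12000/(20*10^6) s = 0.6000 ms; t_prop = 50/200000 s = 0.2500 ms; subtotal = 0.8500 ms
Link 2: t_trans = 12000/(5*10^6) s = 2.4000 ms; t_prop = 800/200000 s = 4.0000 ms; subtotal = 6.4000 ms
End-to-end = 0.8500 + 6.4000 = 7.2500 ms -> 7.250 ms (3 dp)

7.250


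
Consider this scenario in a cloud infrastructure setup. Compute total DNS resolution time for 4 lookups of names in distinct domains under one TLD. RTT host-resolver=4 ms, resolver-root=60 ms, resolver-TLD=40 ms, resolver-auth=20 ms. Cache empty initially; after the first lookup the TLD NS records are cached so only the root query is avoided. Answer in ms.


Lookup 1 (cold cache): local + root + TLD + auth = 4 + 60 + 40 + 20 = 124 ms
Lookups 2..4 (TLD NS cached -> skip root; new domain -> still ask TLD and auth): local + TLD + auth = 4 + 40 + 20 = 64 ms each
Remaining 3 lookups: 3 * 64 = 192 ms
Total = 124 + 192 = 316 ms

316


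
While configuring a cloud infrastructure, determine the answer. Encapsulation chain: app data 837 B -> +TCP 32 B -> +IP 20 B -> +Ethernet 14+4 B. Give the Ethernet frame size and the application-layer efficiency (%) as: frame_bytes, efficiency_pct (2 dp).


TCP segment = 837 + 32 = 869 B
IP packet = 869 + 20 = 889 B
Ethernet frame = 889 + 14 + 4 = 907 B
Efficiency = app / frame = 837 / 907 = 0.922822 = 92.2822% -> 92.28% (2 dp)

907, 92.28


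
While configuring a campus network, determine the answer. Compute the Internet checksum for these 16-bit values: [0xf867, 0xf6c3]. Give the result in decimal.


Given words: [0xf867, 0xf6c3]
Step 1: Sum all words
Raw sum = 63591 + 63171 = 126762
Step 2: Fold carry: (61226 + 1) = 61227
One's complement = ~61227 & 0xFFFF = 4308

4308


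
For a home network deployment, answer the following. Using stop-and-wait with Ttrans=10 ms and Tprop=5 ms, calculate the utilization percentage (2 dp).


Given: Ttrans = 10 ms, Tprop = 5 ms
RTT = 2 * Tprop = 2 * 5 = 10 ms
U = Ttrans / (Ttrans + RTT)
U = 10 / (10 + 10)
U = 10 / 20 = 0.5
U% = 50.00%

50.00


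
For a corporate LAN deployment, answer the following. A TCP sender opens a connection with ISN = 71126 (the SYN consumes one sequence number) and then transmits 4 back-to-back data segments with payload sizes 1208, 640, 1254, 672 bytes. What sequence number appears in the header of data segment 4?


The SYN occupies sequence number ISN = 71126, so the first data byte is ISN + 1 = 71127.
SEQ of data segment i = (ISN + 1) + sum of payload sizes of segments 1..i-1.
Segment 1: SEQ = 71127, payload = 1208 bytes
Segment 2: SEQ = 72335, payload = 640 bytes
Segment 3: SEQ = 72975, payload = 1254 bytes
Segment 4: SEQ = 74229, payload = 672 bytes
SEQ of segment 4 = 71127 + 1208 + 640 + 1254 = 74229

74229


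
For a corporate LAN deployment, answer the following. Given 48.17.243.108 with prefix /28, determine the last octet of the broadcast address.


Given: IP = 48.17.243.108, prefix = /28
Host bits = 32 - 28 = 4
Network last octet = 108 AND mask = 96
Host part size = 2^4 - 1 = 15
Broadcast last octet = 96 OR 15 = 111

111


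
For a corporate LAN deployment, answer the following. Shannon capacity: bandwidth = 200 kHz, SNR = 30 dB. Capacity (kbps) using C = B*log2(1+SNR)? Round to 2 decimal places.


Given: B = 200 kHz, SNR = 30 dB
SNR linear = 10^(30/10) = 1000
1 + SNR = 1001
log2(1001) = 9.9672262588
C = 200 * 1000 * 9.9672262588 = 1993445.2518 bps
C = 1993.445252 kbps -> 1993.45 kbps (2 dp)

1993.45


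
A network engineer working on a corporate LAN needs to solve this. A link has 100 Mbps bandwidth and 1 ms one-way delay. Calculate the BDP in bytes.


Given: bandwidth = 100 Mbps, delay = 1 ms
BDP in bits = 100 * 10^6 * 1 / 1000
BDP in bits = 100000
BDP in bytes = 100000 / 8 = 12500

12500


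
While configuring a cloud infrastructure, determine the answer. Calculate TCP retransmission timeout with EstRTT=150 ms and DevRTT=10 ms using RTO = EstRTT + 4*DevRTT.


Given: EstRTT = 150 ms, DevRTT = 10 ms
Timeout = EstRTT + 4 * DevRTT
4 * DevRTT = 4 * 10 = 40
Timeout = 150 + 40 = 190 ms

190


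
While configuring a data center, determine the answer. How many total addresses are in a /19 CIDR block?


Given: CIDR prefix /19
Host bits = 32 - 19 = 13
Total addresses = 2^13 = 8192

8192


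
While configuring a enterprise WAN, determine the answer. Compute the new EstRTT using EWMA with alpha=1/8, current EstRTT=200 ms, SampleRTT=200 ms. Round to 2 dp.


Given: EstRTT = 200 ms, SampleRTT = 200 ms, alpha = 1/8
New EstRTT = (1 - alpha) * EstRTT + alpha * SampleRTT
(7/8) * 200 = 175
(1/8) * 200 = 25
New EstRTT = 175 + 25 = 200 ms -> 200.00 ms (2 dp)

200.00


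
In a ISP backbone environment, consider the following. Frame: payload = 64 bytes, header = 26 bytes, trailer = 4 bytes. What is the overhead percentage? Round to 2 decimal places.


Given: payload = 64 B, header = 26 B, trailer = 4 B
Overhead bytes = header + trailer = 26 + 4 = 30
Total frame = payload + overhead = 64 + 30 = 94
Overhead % = 30 / 94 * 100 = 31.9149% -> 31.91% (2 dp)

31.91


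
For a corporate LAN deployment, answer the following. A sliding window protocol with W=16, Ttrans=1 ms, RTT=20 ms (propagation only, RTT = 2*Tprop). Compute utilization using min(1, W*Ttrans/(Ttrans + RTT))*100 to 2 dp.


Given: W = 16, Ttrans = 1 ms, RTT = 20 ms (= 2 * Tprop, Tprop = 10 ms)
Cycle time = Ttrans + RTT = 1 + 20 = 21 ms (first packet sent until its ACK returns)
W * Ttrans = 16 * 1 = 16 ms of sending per cycle
W * Ttrans / (Ttrans + RTT) = 16 / 21 = 0.761905
U = min(1, 0.761905) = 0.761905
U% = 76.19%

76.19


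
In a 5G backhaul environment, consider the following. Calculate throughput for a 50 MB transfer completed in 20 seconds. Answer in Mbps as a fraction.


Given: file = 50 MB, time = 20 s
File in Mb = 50 * 8 = 400 Mb
Throughput = 400 / 20 Mbps
Throughput = 20 Mbps

20


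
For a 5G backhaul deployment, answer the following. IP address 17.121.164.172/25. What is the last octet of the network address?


Given: IP = 17.121.164.172, prefix = /25
Subnet mask = 255.255.255.128
Last octet of IP: 172
Last octet of mask: 128
Network last octet = 172 AND 128 = 128

128


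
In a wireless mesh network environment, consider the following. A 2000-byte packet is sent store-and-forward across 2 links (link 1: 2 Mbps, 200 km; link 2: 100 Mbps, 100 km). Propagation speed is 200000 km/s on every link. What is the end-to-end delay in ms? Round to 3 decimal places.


Packet = 2000 bytes = 16000 bits. Store-and-forward: sum (t_trans + t_prop) per link.
Link 1: t_trans = 16000/(2*10^6) s = 8.0000 ms; t_prop = 200/200000 s = 1.0000 ms; subtotal = 9.0000 ms
Link 2: t_trans = 16000/(100*10^6) s = 0.1600 ms; t_prop = 100/200000 s = 0.5000 ms; subtotal = 0.6600 ms
End-to-end = 9.0000 + 0.6600 = 9.6600 ms -> 9.660 ms (3 dp)

9.660


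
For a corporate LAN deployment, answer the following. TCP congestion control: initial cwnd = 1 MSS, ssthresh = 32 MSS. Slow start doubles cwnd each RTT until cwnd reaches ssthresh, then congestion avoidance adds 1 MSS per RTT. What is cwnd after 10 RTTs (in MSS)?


RTT 0: cwnd = 1 MSS (initial)
RTT 1: cwnd = 2 MSS (slow start, doubled)
RTT 2: cwnd = 4 MSS (slow start, doubled)
RTT 3: cwnd = 8 MSS (slow start, doubled)
RTT 4: cwnd = 16 MSS (slow start, doubled)
RTT 5: cwnd = 32 MSS (slow start, doubled)
RTT 6: cwnd = 33 MSS (congestion avoidance, +1)
RTT 7: cwnd = 34 MSS (congestion avoidance, +1)
RTT 8: cwnd = 35 MSS (congestion avoidance, +1)
RTT 9: cwnd = 36 MSS (congestion avoidance, +1)
RTT 10: cwnd = 37 MSS (congestion avoidance, +1)

37


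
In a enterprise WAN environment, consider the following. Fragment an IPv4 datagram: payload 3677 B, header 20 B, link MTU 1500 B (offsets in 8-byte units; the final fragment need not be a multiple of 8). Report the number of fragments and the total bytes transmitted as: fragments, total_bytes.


Max data per non-final fragment = floor((MTU - header)/8)*8 = floor((1500 - 20)/8)*8 = floor(1480/8)*8 = 1480 B
Final fragment needs no 8-byte alignment: it can carry up to MTU - header = 1480 B
Non-final fragments needed = ceil((payload - 1480) / 1480) = ceil(2197/1480) = ceil(1.4845) = 2
Number of fragments = 2 + 1 = 3
Fragment sizes (data): 2 * 1480 B + 717 B (last, 717 <= 1480 OK)
Total bytes sent = payload + n_frags * header = 3677 + 3*20 = 3677 + 60 = 3737 B

3, 3737


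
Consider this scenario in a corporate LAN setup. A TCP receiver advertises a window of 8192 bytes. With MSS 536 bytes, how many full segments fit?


Given: RWND = 8192 bytes, MSS = 536 bytes
Full segments = floor(RWND / MSS)
Full segments = floor(8192 / 536)
Full segments = floor(15.2836) = 15

15


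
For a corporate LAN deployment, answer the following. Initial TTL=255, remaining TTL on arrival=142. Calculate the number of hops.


Given: initial TTL = 255, received TTL = 142
Hops = initial TTL - received TTL
Hops = 255 - 142 = 113

113


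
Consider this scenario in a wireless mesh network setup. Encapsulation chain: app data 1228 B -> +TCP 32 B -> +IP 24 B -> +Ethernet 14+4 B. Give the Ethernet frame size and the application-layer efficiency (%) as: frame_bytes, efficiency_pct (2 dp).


TCP segment = 1228 + 32 = 1260 B
IP packet = 1260 + 24 = 1284 B
Ethernet frame = 1284 + 14 + 4 = 1302 B
Efficiency = app / frame = 1228 / 1302 = 0.943164 = 94.3164% -> 94.32% (2 dp)

1302, 94.32


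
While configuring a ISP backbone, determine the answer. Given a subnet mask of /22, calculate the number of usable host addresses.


Given: subnet mask /22
Host bits = 32 - 22 = 10
Total addresses = 2^10 = 1024
Usable hosts = 1024 - 2 (network + broadcast) = 1022

1022


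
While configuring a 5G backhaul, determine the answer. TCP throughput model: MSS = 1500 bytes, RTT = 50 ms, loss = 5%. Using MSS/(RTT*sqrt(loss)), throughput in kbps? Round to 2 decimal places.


Given: MSS = 1500 bytes, RTT = 50 ms, loss = 5%
RTT in seconds = 50 / 1000 = 0.05
Loss rate = 5% = 0.05
sqrt(loss) = sqrt(0.05) = 0.223606797750
Throughput (bytes/s) = 1500 / (0.05 * 0.223606797750) = 134164.0786
Throughput (kbps) = 134164.0786 * 8 / 1000 = 1073.312629 -> 1073.31 kbps (2 dp)

1073.31


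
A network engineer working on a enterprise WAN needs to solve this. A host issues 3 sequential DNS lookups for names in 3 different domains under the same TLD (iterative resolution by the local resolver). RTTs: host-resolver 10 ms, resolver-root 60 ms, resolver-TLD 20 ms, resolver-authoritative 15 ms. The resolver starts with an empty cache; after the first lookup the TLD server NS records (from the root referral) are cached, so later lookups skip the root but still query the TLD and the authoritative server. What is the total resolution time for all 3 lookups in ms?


Lookup 1 (cold cache): local + root + TLD + auth = 10 + 60 + 20 + 15 = 105 ms
Lookups 2..3 (TLD NS cached -> skip root; new domain -> still ask TLD and auth): local + TLD + auth = 10 + 20 + 15 = 45 ms each
Remaining 2 lookups: 2 * 45 = 90 ms
Total = 105 + 90 = 195 ms

195


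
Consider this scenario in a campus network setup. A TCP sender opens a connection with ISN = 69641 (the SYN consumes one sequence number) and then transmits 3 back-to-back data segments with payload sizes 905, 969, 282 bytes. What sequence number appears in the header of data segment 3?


The SYN occupies sequence number ISN = 69641, so the first data byte is ISN + 1 = 69642.
SEQ of data segment i = (ISN + 1) + sum of payload sizes of segments 1..i-1.
Segment 1: SEQ = 69642, payload = 905 bytes
Segment 2: SEQ = 70547, payload = 969 bytes
Segment 3: SEQ = 71516, payload = 282 bytes
SEQ of segment 3 = 69642 + 905 + 969 = 71516

71516


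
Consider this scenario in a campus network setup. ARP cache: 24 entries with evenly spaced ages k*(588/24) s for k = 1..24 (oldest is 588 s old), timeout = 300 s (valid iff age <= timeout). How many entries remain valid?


Ages are k * 588/24 s for k = 1..24 (spacing = 24.5000 s).
Entry k is valid iff k * 588/24 <= 300 iff k <= 24 * 300 / 588 = 12.2449
n_valid = floor(12.2449) = 12
(n_stale = 24 - 12 = 12)

12


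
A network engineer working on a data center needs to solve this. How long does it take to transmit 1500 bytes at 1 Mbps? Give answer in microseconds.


Given: packet = 1500 bytes, bandwidth = 1 Mbps
Packet in bits = 1500 * 8 = 12000 bits
Bandwidth = 1 * 10^6 = 1000000 bps
Time = 12000 / 1000000 seconds
Time in us = 12000 * 10^6 / 1000000 = 12000

12000


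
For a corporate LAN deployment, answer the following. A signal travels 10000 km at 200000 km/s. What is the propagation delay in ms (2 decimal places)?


Given: distance = 10000 km, speed = 200000 km/s
Delay = distance / speed = 10000 / 200000 seconds
Delay in ms = 10000 * 1000 / 200000
Delay = 50.0000 ms
Rounded to 2 dp = 50.00 ms

50.00


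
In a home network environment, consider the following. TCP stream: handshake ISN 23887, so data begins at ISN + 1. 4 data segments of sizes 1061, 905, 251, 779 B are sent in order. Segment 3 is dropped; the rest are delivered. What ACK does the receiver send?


SYN uses sequence number 23887; first data byte = ISN + 1 = 23888.
Segment 1: SEQ = 23888, len = 1061 B, covers [23888, 24948]
Segment 2: SEQ = 24949, len = 905 B, covers [24949, 25853]
Segment 3: SEQ = 25854, len = 251 B, covers [25854, 26104] [LOST]
Segment 4: SEQ = 26105, len = 779 B, covers [26105, 26883]
In-order data received: bytes [23888, 25853] (segments 1..2).
Segment 3 missing -> gap begins at byte 25854; later segments buffered out of order.
Cumulative ACK = next expected in-order byte = 23888 + 1061 + 905 = 25854

25854


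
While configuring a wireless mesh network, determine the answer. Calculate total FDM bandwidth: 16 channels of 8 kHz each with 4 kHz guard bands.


Given: 16 channels, 8 kHz each, guard = 4 kHz
Channel bandwidth = 16 * 8 = 128 kHz
Guard bands = 15 gaps * 4 kHz = 60 kHz
Total = 128 + 60 = 188 kHz

188


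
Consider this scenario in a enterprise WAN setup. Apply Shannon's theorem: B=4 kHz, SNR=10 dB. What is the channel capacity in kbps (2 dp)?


Given: B = 4 kHz, SNR = 10 dB
SNR linear = 10^(10/10) = 10
1 + SNR = 11
log2(11) = 3.4594316186
C = 4 * 1000 * 3.4594316186 = 13837.7265 bps
C = 13.837726 kbps -> 13.84 kbps (2 dp)

13.84


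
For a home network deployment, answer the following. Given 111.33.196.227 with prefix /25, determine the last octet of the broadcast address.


Given: IP = 111.33.196.227, prefix = /25
Host bits = 32 - 25 = 7
Network last octet = 227 AND mask = 128
Host part size = 2^7 - 1 = 127
Broadcast last octet = 128 OR 127 = 255

255


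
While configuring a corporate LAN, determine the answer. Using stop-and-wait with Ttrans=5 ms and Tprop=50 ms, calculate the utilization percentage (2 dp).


Given: Ttrans = 5 ms, Tprop = 50 ms
RTT = 2 * Tprop = 2 * 50 = 100 ms
U = Ttrans / (Ttrans + RTT)
U = 5 / (5 + 100)
U = 5 / 105 = 0.047619
U% = 4.76%

4.76


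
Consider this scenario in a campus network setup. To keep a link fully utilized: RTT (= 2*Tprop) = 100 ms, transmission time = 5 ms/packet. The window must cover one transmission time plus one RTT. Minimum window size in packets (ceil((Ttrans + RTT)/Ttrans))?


Given: Ttrans = 5 ms, RTT = 100 ms (= 2 * Tprop, Tprop = 50 ms)
Time until first ACK returns = Ttrans + RTT = 5 + 100 = 105 ms
Need W * Ttrans >= Ttrans + RTT  ->  W >= (Ttrans + RTT) / Ttrans
(Ttrans + RTT) / Ttrans = 105 / 5 = 21
W_min = ceil(21) = 21

21


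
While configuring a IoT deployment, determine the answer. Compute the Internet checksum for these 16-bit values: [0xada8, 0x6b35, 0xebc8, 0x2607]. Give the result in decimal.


Given words: [0xada8, 0x6b35, 0xebc8, 0x2607]
Step 1: Sum all words
Raw sum = 44456 + 27445 + 60360 + 9735 = 141996
Step 2: Fold carry: (10924 + 2) = 10926
One's complement = ~10926 & 0xFFFF = 54609

54609


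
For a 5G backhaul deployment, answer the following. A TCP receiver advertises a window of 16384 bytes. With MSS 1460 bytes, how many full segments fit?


Given: RWND = 16384 bytes, MSS = 1460 bytes
Full segments = floor(RWND / MSS)
Full segments = floor(16384 / 1460)
Full segments = floor(11.2219) = 11

11


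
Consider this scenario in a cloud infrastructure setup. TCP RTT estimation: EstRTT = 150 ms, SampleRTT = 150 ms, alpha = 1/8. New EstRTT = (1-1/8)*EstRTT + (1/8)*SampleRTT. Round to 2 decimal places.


Given: EstRTT = 150 ms, SampleRTT = 150 ms, alpha = 1/8
New EstRTT = (1 - alpha) * EstRTT + alpha * SampleRTT
(7/8) * 150 = 131.25
(1/8) * 150 = 18.75
New EstRTT = 131.25 + 18.75 = 150 ms -> 150.00 ms (2 dp)

150.00


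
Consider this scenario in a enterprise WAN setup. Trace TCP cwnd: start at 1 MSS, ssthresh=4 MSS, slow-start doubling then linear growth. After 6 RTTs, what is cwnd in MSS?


RTT 0: cwnd = 1 MSS (initial)
RTT 1: cwnd = 2 MSS (slow start, doubled)
RTT 2: cwnd = 4 MSS (slow start, doubled)
RTT 3: cwnd = 5 MSS (congestion avoidance, +1)
RTT 4: cwnd = 6 MSS (congestion avoidance, +1)
RTT 5: cwnd = 7 MSS (congestion avoidance, +1)
RTT 6: cwnd = 8 MSS (congestion avoidance, +1)

8


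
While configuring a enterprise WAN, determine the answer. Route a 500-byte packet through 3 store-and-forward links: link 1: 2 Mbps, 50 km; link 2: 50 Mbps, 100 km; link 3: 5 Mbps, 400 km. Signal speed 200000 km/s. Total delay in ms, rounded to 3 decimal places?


Packet = 500 bytes = 4000 bits. Store-and-forward: sum (t_trans + t_prop) per link.
Link 1: t_trans = 4000/(2*10^6) s = 2.0000 ms; t_prop = 50/200000 s = 0.2500 ms; subtotal = 2.2500 ms
Link 2: t_trans = 4000/(50*10^6) s = 0.0800 ms; t_prop = 100/200000 s = 0.5000 ms; subtotal = 0.5800 ms
Link 3: t_trans = 4000/(5*10^6) s = 0.8000 ms; t_prop = 400/200000 s = 2.0000 ms; subtotal = 2.8000 ms
End-to-end = 2.2500 + 0.5800 + 2.8000 = 5.6300 ms -> 5.630 ms (3 dp)

5.630


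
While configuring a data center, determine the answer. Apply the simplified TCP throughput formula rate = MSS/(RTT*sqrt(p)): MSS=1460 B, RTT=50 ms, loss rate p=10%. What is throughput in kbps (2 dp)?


Given: MSS = 1460 bytes, RTT = 50 ms, loss = 10%
RTT in seconds = 50 / 1000 = 0.05
Loss rate = 10% = 0.1
sqrt(loss) = sqrt(0.1) = 0.316227766017
Throughput (bytes/s) = 1460 / (0.05 * 0.316227766017) = 92338.5077
Throughput (kbps) = 92338.5077 * 8 / 1000 = 738.708061 -> 738.71 kbps (2 dp)

738.71


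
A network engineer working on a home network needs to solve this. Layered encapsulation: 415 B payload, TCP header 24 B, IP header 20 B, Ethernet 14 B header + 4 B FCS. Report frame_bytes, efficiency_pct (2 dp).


TCP segment = 415 + 24 = 439 B
IP packet = 439 + 20 = 459 B
Ethernet frame = 459 + 14 + 4 = 477 B
Efficiency = app / frame = 415 / 477 = 0.870021 = 87.0021% -> 87.00% (2 dp)

477, 87.00


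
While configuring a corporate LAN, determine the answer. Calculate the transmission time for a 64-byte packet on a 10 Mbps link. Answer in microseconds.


Given: packet = 64 bytes, bandwidth = 10 Mbps
Packet in bits = 64 * 8 = 512 bits
Bandwidth = 10 * 10^6 = 10000000 bps
Time = 512 / 10000000 seconds
Time in us = 512 * 10^6 / 10000000 = 51.2

51.2


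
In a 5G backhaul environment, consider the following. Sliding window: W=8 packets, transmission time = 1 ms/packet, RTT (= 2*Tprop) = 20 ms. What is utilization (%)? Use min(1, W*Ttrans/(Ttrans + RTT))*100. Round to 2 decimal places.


Given: W = 8, Ttrans = 1 ms, RTT = 20 ms (= 2 * Tprop, Tprop = 10 ms)
Cycle time = Ttrans + RTT = 1 + 20 = 21 ms (first packet sent until its ACK returns)
W * Ttrans = 8 * 1 = 8 ms of sending per cycle
W * Ttrans / (Ttrans + RTT) = 8 / 21 = 0.380952
U = min(1, 0.380952) = 0.380952
U% = 38.10%

38.10


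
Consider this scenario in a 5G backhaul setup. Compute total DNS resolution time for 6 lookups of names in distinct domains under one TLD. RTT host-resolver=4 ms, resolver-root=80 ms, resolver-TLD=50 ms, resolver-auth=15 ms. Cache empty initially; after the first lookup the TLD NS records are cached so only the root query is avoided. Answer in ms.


Lookup 1 (cold cache): local + root + TLD + auth = 4 + 80 + 50 + 15 = 149 ms
Lookups 2..6 (TLD NS cached -> skip root; new domain -> still ask TLD and auth): local + TLD + auth = 4 + 50 + 15 = 69 ms each
Remaining 5 lookups: 5 * 69 = 345 ms
Total = 149 + 345 = 494 ms

494


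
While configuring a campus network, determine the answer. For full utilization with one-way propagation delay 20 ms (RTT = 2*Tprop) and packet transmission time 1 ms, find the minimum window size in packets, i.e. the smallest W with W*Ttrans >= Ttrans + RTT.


Given: Ttrans = 1 ms, RTT = 40 ms (= 2 * Tprop, Tprop = 20 ms)
Time until first ACK returns = Ttrans + RTT = 1 + 40 = 41 ms
Need W * Ttrans >= Ttrans + RTT  ->  W >= (Ttrans + RTT) / Ttrans
(Ttrans + RTT) / Ttrans = 41 / 1 = 41
W_min = ceil(41) = 41

41


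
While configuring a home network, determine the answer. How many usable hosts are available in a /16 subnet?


Given: subnet mask /16
Host bits = 32 - 16 = 16
Total addresses = 2^16 = 65536
Usable hosts = 65536 - 2 (network + broadcast) = 65534

65534


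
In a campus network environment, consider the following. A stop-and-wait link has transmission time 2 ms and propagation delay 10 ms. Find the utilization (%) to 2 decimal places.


Given: Ttrans = 2 ms, Tprop = 10 ms
RTT = 2 * Tprop = 2 * 10 = 20 ms
U = Ttrans / (Ttrans + RTT)
U = 2 / (2 + 20)
U = 2 / 22 = 0.090909
U% = 9.09%

9.09


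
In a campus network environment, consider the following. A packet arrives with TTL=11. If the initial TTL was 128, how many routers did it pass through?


Given: initial TTL = 128, received TTL = 11
Hops = initial TTL - received TTL
Hops = 128 - 11 = 117

117


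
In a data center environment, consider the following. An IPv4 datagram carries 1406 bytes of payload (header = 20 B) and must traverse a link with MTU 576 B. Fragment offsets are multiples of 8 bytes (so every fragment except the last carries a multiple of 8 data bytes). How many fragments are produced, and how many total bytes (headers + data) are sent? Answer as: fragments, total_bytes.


Max data per non-final fragment = floor((MTU - header)/8)*8 = floor((576 - 20)/8)*8 = floor(556/8)*8 = 552 B
Final fragment needs no 8-byte alignment: it can carry up to MTU - header = 556 B
Non-final fragments needed = ceil((payload - 556) / 552) = ceil(850/552) = ceil(1.5399) = 2
Number of fragments = 2 + 1 = 3
Fragment sizes (data): 2 * 552 B + 302 B (last, 302 <= 556 OK)
Total bytes sent = payload + n_frags * header = 1406 + 3*20 = 1406 + 60 = 1466 B

3, 1466


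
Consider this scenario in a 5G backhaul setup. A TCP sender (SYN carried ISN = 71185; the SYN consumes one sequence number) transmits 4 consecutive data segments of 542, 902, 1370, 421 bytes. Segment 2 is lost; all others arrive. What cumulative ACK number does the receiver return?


SYN uses sequence number 71185; first data byte = ISN + 1 = 71186.
Segment 1: SEQ = 71186, len = 542 B, covers [71186, 71727]
Segment 2: SEQ = 71728, len = 902 B, covers [71728, 72629] [LOST]
Segment 3: SEQ = 72630, len = 1370 B, covers [72630, 73999]
Segment 4: SEQ = 74000, len = 421 B, covers [74000, 74420]
In-order data received: bytes [71186, 71727] (segments 1..1).
Segment 2 missing -> gap begins at byte 71728; later segments buffered out of order.
Cumulative ACK = next expected in-order byte = 71186 + 542 = 71728

71728


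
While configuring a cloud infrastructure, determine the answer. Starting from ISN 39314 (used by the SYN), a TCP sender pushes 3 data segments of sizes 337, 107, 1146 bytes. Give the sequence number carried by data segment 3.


The SYN occupies sequence number ISN = 39314, so the first data byte is ISN + 1 = 39315.
SEQ of data segment i = (ISN + 1) + sum of payload sizes of segments 1..i-1.
Segment 1: SEQ = 39315, payload = 337 bytes
Segment 2: SEQ = 39652, payload = 107 bytes
Segment 3: SEQ = 39759, payload = 1146 bytes
SEQ of segment 3 = 39315 + 337 + 107 = 39759

39759


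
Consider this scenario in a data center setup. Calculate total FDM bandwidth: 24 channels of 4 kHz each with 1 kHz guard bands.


Given: 24 channels, 4 kHz each, guard = 1 kHz
Channel bandwidth = 24 * 4 = 96 kHz
Guard bands = 23 gaps * 1 kHz = 23 kHz
Total = 96 + 23 = 119 kHz

119


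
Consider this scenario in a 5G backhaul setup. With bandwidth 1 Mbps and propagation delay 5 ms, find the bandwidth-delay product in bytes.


Given: bandwidth = 1 Mbps, delay = 5 ms
BDP in bits = 1 * 10^6 * 5 / 1000
BDP in bits = 5000
BDP in bytes = 5000 / 8 = 625

625


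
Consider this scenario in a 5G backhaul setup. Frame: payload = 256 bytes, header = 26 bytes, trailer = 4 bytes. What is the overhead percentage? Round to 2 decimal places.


Given: payload = 256 B, header = 26 B, trailer = 4 B
Overhead bytes = header + trailer = 26 + 4 = 30
Total frame = payload + overhead = 256 + 30 = 286
Overhead % = 30 / 286 * 100 = 10.4895% -> 10.49% (2 dp)

10.49


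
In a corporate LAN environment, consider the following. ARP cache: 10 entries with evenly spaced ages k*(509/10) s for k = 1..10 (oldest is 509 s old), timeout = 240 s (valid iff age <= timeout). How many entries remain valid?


Ages are k * 509/10 s for k = 1..10 (spacing = 50.9000 s).
Entry k is valid iff k * 509/10 <= 240 iff k <= 10 * 240 / 509 = 4.7151
n_valid = floor(4.7151) = 4
(n_stale = 10 - 4 = 6)

4


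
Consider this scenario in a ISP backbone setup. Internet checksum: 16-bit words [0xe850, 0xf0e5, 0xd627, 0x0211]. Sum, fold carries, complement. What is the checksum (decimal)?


Given words: [0xe850, 0xf0e5, 0xd627, 0x0211]
Step 1: Sum all words
Raw sum = 59472 + 61669 + 54823 + 529 = 176493
Step 2: Fold carry: (45421 + 2) = 45423
One's complement = ~45423 & 0xFFFF = 20112

20112


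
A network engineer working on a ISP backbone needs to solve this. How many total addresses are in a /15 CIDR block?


Given: CIDR prefix /15
Host bits = 32 - 15 = 17
Total addresses = 2^17 = 131072

131072


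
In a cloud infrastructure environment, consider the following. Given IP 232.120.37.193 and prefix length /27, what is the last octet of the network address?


Given: IP = 232.120.37.193, prefix = /27
Subnet mask = 255.255.255.224
Last octet of IP: 193
Last octet of mask: 224
Network last octet = 193 AND 224 = 192

192


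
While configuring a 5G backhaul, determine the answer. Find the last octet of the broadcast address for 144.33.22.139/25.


Given: IP = 144.33.22.139, prefix = /25
Host bits = 32 - 25 = 7
Network last octet = 139 AND mask = 128
Host part size = 2^7 - 1 = 127
Broadcast last octet = 128 OR 127 = 255

255


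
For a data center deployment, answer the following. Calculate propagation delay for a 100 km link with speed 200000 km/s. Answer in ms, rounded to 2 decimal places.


Given: distance = 100 km, speed = 200000 km/s
Delay = distance / speed = 100 / 200000 seconds
Delay in ms = 100 * 1000 / 200000
Delay = 0.5000 ms
Rounded to 2 dp = 0.50 ms

0.50


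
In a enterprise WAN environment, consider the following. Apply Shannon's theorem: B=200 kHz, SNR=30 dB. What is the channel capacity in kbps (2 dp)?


Given: B = 200 kHz, SNR = 30 dB
SNR linear = 10^(30/10) = 1000
1 + SNR = 1001
log2(1001) = 9.9672262588
C = 200 * 1000 * 9.9672262588 = 1993445.2518 bps
C = 1993.445252 kbps -> 1993.45 kbps (2 dp)

1993.45


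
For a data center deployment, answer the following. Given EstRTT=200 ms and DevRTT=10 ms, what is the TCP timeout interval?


Given: EstRTT = 200 ms, DevRTT = 10 ms
Timeout = EstRTT + 4 * DevRTT
4 * DevRTT = 4 * 10 = 40
Timeout = 200 + 40 = 240 ms

240


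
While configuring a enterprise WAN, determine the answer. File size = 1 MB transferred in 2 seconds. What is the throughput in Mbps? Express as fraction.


Given: file = 1 MB, time = 2 s
File in Mb = 1 * 8 = 8 Mb
Throughput = 8 / 2 Mbps
Throughput = 4 Mbps

4


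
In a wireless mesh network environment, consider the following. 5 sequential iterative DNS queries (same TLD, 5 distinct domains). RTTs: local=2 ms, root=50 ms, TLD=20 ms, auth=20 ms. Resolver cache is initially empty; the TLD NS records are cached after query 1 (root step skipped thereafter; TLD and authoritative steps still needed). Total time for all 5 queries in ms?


Lookup 1 (cold cache): local + root + TLD + auth = 2 + 50 + 20 + 20 = 92 ms
Lookups 2..5 (TLD NS cached -> skip root; new domain -> still ask TLD and auth): local + TLD + auth = 2 + 20 + 20 = 42 ms each
Remaining 4 lookups: 4 * 42 = 168 ms
Total = 92 + 168 = 260 ms

260


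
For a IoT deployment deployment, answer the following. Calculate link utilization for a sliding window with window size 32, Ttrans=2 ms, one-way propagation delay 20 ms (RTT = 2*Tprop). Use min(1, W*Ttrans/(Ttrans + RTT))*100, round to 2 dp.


Given: W = 32, Ttrans = 2 ms, RTT = 40 ms (= 2 * Tprop, Tprop = 20 ms)
Cycle time = Ttrans + RTT = 2 + 40 = 42 ms (first packet sent until its ACK returns)
W * Ttrans = 32 * 2 = 64 ms of sending per cycle
W * Ttrans / (Ttrans + RTT) = 64 / 42 = 1.523810
U = min(1, 1.523810) = 1.000000
U% = 100.00%

100.00


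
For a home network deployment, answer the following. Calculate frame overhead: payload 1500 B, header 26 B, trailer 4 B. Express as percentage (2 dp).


Given: payload = 1500 B, header = 26 B, trailer = 4 B
Overhead bytes = header + trailer = 26 + 4 = 30
Total frame = payload + overhead = 1500 + 30 = 1530
Overhead % = 30 / 1530 * 100 = 1.9608% -> 1.96% (2 dp)

1.96


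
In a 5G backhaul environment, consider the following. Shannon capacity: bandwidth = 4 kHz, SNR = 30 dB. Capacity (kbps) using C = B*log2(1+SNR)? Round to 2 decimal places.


Given: B = 4 kHz, SNR = 30 dB
SNR linear = 10^(30/10) = 1000
1 + SNR = 1001
log2(1001) = 9.9672262588
C = 4 * 1000 * 9.9672262588 = 39868.9050 bps
C = 39.868905 kbps -> 39.87 kbps (2 dp)

39.87


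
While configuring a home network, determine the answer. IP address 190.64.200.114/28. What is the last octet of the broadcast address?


Given: IP = 190.64.200.114, prefix = /28
Host bits = 32 - 28 = 4
Network last octet = 114 AND mask = 112
Host part size = 2^4 - 1 = 15
Broadcast last octet = 112 OR 15 = 127

127


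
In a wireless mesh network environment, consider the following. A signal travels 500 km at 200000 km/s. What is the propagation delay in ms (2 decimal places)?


Given: distance = 500 km, speed = 200000 km/s
Delay = distance / speed = 500 / 200000 seconds
Delay in ms = 500 * 1000 / 200000
Delay = 2.5000 ms
Rounded to 2 dp = 2.50 ms

2.50


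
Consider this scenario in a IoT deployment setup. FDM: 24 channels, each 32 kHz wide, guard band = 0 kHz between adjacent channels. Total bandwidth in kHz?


Given: 24 channels, 32 kHz each, guard = 0 kHz
Channel bandwidth = 24 * 32 = 768 kHz
Guard bands = 23 gaps * 0 kHz = 0 kHz
Total = 768 + 0 = 768 kHz

768


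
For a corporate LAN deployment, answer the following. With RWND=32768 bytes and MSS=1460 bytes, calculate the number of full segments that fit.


Given: RWND = 32768 bytes, MSS = 1460 bytes
Full segments = floor(RWND / MSS)
Full segments = floor(32768 / 1460)
Full segments = floor(22.4438) = 22

22


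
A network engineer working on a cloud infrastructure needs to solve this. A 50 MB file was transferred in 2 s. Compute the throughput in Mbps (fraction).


Given: file = 50 MB, time = 2 s
File in Mb = 50 * 8 = 400 Mb
Throughput = 400 / 2 Mbps
Throughput = 200 Mbps

200


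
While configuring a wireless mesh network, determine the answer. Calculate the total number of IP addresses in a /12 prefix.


Given: CIDR prefix /12
Host bits = 32 - 12 = 20
Total addresses = 2^20 = 1048576

1048576


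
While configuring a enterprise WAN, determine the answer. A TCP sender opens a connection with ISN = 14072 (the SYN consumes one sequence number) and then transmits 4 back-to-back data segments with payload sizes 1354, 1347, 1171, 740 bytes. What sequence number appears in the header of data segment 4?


The SYN occupies sequence number ISN = 14072, so the first data byte is ISN + 1 = 14073.
SEQ of data segment i = (ISN + 1) + sum of payload sizes of segments 1..i-1.
Segment 1: SEQ = 14073, payload = 1354 bytes
Segment 2: SEQ = 15427, payload = 1347 bytes
Segment 3: SEQ = 16774, payload = 1171 bytes
Segment 4: SEQ = 17945, payload = 740 bytes
SEQ of segment 4 = 14073 + 1354 + 1347 + 1171 = 17945

17945


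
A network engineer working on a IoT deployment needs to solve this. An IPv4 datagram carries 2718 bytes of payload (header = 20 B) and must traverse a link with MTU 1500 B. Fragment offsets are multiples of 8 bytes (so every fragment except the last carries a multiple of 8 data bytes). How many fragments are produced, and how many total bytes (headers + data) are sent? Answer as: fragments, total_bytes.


Max data per non-final fragment = floor((MTU - header)/8)*8 = floor((1500 - 20)/8)*8 = floor(1480/8)*8 = 1480 B
Final fragment needs no 8-byte alignment: it can carry up to MTU - header = 1480 B
Non-final fragments needed = ceil((payload - 1480) / 1480) = ceil(1238/1480) = ceil(0.8365) = 1
Number of fragments = 1 + 1 = 2
Fragment sizes (data): 1 * 1480 B + 1238 B (last, 1238 <= 1480 OK)
Total bytes sent = payload + n_frags * header = 2718 + 2*20 = 2718 + 40 = 2758 B

2, 2758


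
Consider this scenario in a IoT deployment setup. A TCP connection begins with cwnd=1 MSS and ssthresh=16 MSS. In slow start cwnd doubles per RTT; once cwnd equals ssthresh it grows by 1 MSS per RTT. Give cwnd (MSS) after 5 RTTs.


RTT 0: cwnd = 1 MSS (initial)
RTT 1: cwnd = 2 MSS (slow start, doubled)
RTT 2: cwnd = 4 MSS (slow start, doubled)
RTT 3: cwnd = 8 MSS (slow start, doubled)
RTT 4: cwnd = 16 MSS (slow start, doubled)
RTT 5: cwnd = 17 MSS (congestion avoidance, +1)

17


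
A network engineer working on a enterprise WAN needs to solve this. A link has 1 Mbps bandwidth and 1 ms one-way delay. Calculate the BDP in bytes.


Given: bandwidth = 1 Mbps, delay = 1 ms
BDP in bits = 1 * 10^6 * 1 / 1000
BDP in bits = 1000
BDP in bytes = 1000 / 8 = 125

125


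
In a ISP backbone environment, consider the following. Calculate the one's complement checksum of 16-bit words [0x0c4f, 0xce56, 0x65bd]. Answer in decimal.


Given words: [0x0c4f, 0xce56, 0x65bd]
Step 1: Sum all words
Raw sum = 3151 + 52822 + 26045 = 82018
Step 2: Fold carry: (16482 + 1) = 16483
One's complement = ~16483 & 0xFFFF = 49052

49052


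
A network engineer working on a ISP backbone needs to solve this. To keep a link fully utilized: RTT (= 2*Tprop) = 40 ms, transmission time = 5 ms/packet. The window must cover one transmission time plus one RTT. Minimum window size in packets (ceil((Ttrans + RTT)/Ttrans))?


Given: Ttrans = 5 ms, RTT = 40 ms (= 2 * Tprop, Tprop = 20 ms)
Time until first ACK returns = Ttrans + RTT = 5 + 40 = 45 ms
Need W * Ttrans >= Ttrans + RTT  ->  W >= (Ttrans + RTT) / Ttrans
(Ttrans + RTT) / Ttrans = 45 / 5 = 9
W_min = ceil(9) = 9

9


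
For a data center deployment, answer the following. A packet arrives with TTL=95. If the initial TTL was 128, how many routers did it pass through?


Given: initial TTL = 128, received TTL = 95
Hops = initial TTL - received TTL
Hops = 128 - 95 = 33

33


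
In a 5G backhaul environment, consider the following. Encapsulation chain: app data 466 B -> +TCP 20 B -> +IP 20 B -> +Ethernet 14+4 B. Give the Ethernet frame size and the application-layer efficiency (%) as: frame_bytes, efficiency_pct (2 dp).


TCP segment = 466 + 20 = 486 B
IP packet = 486 + 20 = 506 B
Ethernet frame = 506 + 14 + 4 = 524 B
Efficiency = app / frame = 466 / 524 = 0.889313 = 88.9313% -> 88.93% (2 dp)

524, 88.93


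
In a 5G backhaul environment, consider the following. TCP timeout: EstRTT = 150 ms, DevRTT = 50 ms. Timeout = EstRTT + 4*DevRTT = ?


Given: EstRTT = 150 ms, DevRTT = 50 ms
Timeout = EstRTT + 4 * DevRTT
4 * DevRTT = 4 * 50 = 200
Timeout = 150 + 200 = 350 ms

350


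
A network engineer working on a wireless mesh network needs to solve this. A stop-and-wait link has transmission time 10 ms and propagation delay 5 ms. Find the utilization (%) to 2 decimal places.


Given: Ttrans = 10 ms, Tprop = 5 ms
RTT = 2 * Tprop = 2 * 5 = 10 ms
U = Ttrans / (Ttrans + RTT)
U = 10 / (10 + 10)
U = 10 / 20 = 0.5
U% = 50.00%

50.00


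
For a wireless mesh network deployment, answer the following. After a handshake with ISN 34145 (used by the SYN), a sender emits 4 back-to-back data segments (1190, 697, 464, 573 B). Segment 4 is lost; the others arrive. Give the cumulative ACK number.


SYN uses sequence number 34145; first data byte = ISN + 1 = 34146.
Segment 1: SEQ = 34146, len = 1190 B, covers [34146, 35335]
Segment 2: SEQ = 35336, len = 697 B, covers [35336, 36032]
Segment 3: SEQ = 36033, len = 464 B, covers [36033, 36496]
Segment 4: SEQ = 36497, len = 573 B, covers [36497, 37069] [LOST]
In-order data received: bytes [34146, 36496] (segments 1..3).
Segment 4 missing -> gap begins at byte 36497.
Cumulative ACK = next expected in-order byte = 34146 + 1190 + 697 + 464 = 36497

36497


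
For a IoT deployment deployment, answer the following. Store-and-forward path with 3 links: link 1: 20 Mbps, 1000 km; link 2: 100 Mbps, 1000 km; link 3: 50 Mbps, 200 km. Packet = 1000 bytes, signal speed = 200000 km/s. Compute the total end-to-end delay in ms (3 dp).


Packet = 1000 bytes = 8000 bits. Store-and-forward: sum (t_trans + t_prop) per link.
Link 1: t_trans = 8000/(20*10^6) s = 0.4000 ms; t_prop = 1000/200000 s = 5.0000 ms; subtotal = 5.4000 ms
Link 2: t_trans = 8000/(100*10^6) s = 0.0800 ms; t_prop = 1000/200000 s = 5.0000 ms; subtotal = 5.0800 ms
Link 3: t_trans = 8000/(50*10^6) s = 0.1600 ms; t_prop = 200/200000 s = 1.0000 ms; subtotal = 1.1600 ms
End-to-end = 5.4000 + 5.0800 + 1.1600 = 11.6400 ms -> 11.640 ms (3 dp)

11.640


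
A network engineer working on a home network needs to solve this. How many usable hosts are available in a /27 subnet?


Given: subnet mask /27
Host bits = 32 - 27 = 5
Total addresses = 2^5 = 32
Usable hosts = 32 - 2 (network + broadcast) = 30

30


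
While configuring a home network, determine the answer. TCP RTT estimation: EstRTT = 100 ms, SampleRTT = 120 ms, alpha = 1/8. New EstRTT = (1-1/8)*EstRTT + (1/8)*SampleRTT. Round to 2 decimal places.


Given: EstRTT = 100 ms, SampleRTT = 120 ms, alpha = 1/8
New EstRTT = (1 - alpha) * EstRTT + alpha * SampleRTT
(7/8) * 100 = 87.5
(1/8) * 120 = 15
New EstRTT = 87.5 + 15 = 102.5 ms -> 102.50 ms (2 dp)

102.50


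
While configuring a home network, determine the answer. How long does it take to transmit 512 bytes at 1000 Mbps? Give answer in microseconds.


Given: packet = 512 bytes, bandwidth = 1000 Mbps
Packet in bits = 512 * 8 = 4096 bits
Bandwidth = 1000 * 10^6 = 1000000000 bps
Time = 4096 / 1000000000 seconds
Time in us = 4096 * 10^6 / 1000000000 = 4.096

4.096
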